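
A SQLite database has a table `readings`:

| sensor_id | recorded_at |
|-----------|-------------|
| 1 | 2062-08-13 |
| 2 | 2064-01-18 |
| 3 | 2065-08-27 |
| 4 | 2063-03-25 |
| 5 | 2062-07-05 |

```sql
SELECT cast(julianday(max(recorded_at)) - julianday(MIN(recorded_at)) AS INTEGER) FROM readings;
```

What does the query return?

1149

MIN = 2062-07-05, MAX = 2065-08-27.
26 days remain in July 2062 after the 5th (31 − 5).
Full months from August 2062 through July 2065 contribute their day counts.
Then 27 days into August 2065.
Total: 26 + 31 + 30 + 31 + 30 + 31 + 31 + 28 + 31 + 30 + 31 + 30 + 31 + 31 + 30 + 31 + 30 + 31 + 31 + 29 + 31 + 30 + 31 + 30 + 31 + 31 + 30 + 31 + 30 + 31 + 31 + 28 + 31 + 30 + 31 + 30 + 31 + 27 = 1149.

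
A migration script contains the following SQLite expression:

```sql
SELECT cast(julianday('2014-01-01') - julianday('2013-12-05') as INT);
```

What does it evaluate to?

27

26 days remain in December 2013 after the 5th (31 − 5).
Then 1 day into January 2014.
Total: 26 + 1 = 27.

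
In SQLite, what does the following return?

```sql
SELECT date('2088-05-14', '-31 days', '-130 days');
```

2087-12-05

Going back 14 days from 2088-05-14 reaches 2088-04-30 (last day of April, 30 days).
Going back 17 days within April lands on 2088-04-13.
Applying '-130 days' to 2088-04-13: counting 130 days back gives 2087-12-05.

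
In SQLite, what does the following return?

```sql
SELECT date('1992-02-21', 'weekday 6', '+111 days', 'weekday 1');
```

1992-06-15

`weekday 6` advances to the next Saturday; 1992-02-21 is a Friday, so it moves forward to 1992-02-22.
Applying '+111 days' to 1992-02-22: counting 111 days forward gives 1992-06-12.
`weekday 1` advances to the next Monday; 1992-06-12 is a Friday, so it moves forward to 1992-06-15.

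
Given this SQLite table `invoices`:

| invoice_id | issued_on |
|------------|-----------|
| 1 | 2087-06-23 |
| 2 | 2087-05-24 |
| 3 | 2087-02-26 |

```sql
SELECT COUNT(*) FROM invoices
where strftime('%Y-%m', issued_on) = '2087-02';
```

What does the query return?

1

Rows with year-month 2087-02: 2087-02-26 → 1.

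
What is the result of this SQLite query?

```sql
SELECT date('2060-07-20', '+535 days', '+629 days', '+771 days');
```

Applying '+535 days' to 2060-07-20: counting 535 days forward gives 2062-01-06.
Applying '+629 days' to 2062-01-06: counting 629 days forward gives 2063-09-27.
Applying '+771 days' to 2063-09-27: counting 771 days forward gives 2065-11-06.

2065-11-06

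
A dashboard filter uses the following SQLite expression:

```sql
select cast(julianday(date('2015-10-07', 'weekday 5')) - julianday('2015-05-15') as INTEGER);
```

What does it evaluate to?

`weekday 5` advances to the next Friday; 2015-10-07 is a Wednesday, so it moves forward to 2015-10-09.
16 days remain in May 2015 after the 15th (31 − 15).
June 2015: 30 days.
July 2015: 31 days.
August 2015: 31 days.
September 2015: 30 days.
Then 9 days into October 2015.
Total: 16 + 30 + 31 + 31 + 30 + 9 = 147.

147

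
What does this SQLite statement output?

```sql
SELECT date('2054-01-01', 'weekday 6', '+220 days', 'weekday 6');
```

`weekday 6` advances to the next Saturday; 2054-01-01 is a Thursday, so it moves forward to 2054-01-03.
Applying '+220 days' to 2054-01-03: counting 220 days forward gives 2054-08-11.
`weekday 6` advances to the next Saturday; 2054-08-11 is a Tuesday, so it moves forward to 2054-08-15.

2054-08-15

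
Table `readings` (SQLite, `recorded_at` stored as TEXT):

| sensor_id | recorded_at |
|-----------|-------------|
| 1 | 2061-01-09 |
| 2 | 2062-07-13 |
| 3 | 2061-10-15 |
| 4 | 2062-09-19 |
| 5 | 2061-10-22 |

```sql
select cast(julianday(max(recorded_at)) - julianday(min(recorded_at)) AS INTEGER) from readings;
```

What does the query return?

MIN = 2061-01-09, MAX = 2062-09-19.
22 days remain in January 2061 after the 9th (31 − 9).
Full months from February 2061 through August 2062 contribute their day counts.
Then 19 days into September 2062.
Total: 22 + 28 + 31 + 30 + 31 + 30 + 31 + 31 + 30 + 31 + 30 + 31 + 31 + 28 + 31 + 30 + 31 + 30 + 31 + 31 + 19 = 618.

618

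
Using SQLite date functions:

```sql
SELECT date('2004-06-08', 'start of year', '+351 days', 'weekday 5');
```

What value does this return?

2004-12-17

`start of year` rewinds 2004-06-08 to 2004-01-01.
Applying '+351 days' to 2004-01-01: counting 351 days forward gives 2004-12-17.
`weekday 5` advances to the next Friday; 2004-12-17 is already a Friday, so it stays at 2004-12-17.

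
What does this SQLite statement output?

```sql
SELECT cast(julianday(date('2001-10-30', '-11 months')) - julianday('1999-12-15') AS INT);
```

351

Adding -11 months to 2001-10-30 gives 2000-11-30.
16 days remain in December 1999 after the 15th (31 − 15).
Full months from January 2000 through October 2000 contribute their day counts.
Then 30 days into November 2000.
Total: 16 + 31 + 29 + 31 + 30 + 31 + 30 + 31 + 31 + 30 + 31 + 30 = 351.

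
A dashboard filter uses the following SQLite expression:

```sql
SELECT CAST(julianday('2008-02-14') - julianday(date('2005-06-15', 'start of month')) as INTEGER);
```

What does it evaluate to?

`start of month` rewinds 2005-06-15 to 2005-06-01.
29 days remain in June 2005 after the 1st (30 − 1).
Full months from July 2005 through January 2008 contribute their day counts.
Then 14 days into February 2008.
Total: 29 + 31 + 31 + 30 + 31 + 30 + 31 + 31 + 28 + 31 + 30 + 31 + 30 + 31 + 31 + 30 + 31 + 30 + 31 + 31 + 28 + 31 + 30 + 31 + 30 + 31 + 31 + 30 + 31 + 30 + 31 + 31 + 14 = 988.

988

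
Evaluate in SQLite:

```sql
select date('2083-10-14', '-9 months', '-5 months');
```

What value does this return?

2082-08-14

Adding -9 months to 2083-10-14 gives 2083-01-14.
Adding -5 months to 2083-01-14 gives 2082-08-14.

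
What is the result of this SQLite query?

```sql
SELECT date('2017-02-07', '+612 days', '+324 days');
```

Applying '+612 days' to 2017-02-07: counting 612 days forward gives 2018-10-12.
Applying '+324 days' to 2018-10-12: counting 324 days forward gives 2019-09-01.

2019-09-01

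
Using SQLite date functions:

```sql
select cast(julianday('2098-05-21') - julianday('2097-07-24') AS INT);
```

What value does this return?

301

7 days remain in July 2097 after the 24th (31 − 24).
Full months from August 2097 through April 2098 contribute their day counts.
Then 21 days into May 2098.
Total: 7 + 31 + 30 + 31 + 30 + 31 + 31 + 28 + 31 + 30 + 21 = 301.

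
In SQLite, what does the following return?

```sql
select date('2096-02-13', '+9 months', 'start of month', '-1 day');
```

Adding +9 months to 2096-02-13 gives 2096-11-13.
`start of month` rewinds 2096-11-13 to 2096-11-01.
Going back 1 day from 2096-11-01 reaches 2096-10-31 (last day of October, 31 days).

2096-10-31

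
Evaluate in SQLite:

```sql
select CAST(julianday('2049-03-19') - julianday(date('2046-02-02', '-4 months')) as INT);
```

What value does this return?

1264

Adding -4 months to 2046-02-02 gives 2045-10-02.
29 days remain in October 2045 after the 2nd (31 − 2).
Full months from November 2045 through February 2049 contribute their day counts.
Then 19 days into March 2049.
Total: 29 + 30 + 31 + 31 + 28 + 31 + 30 + 31 + 30 + 31 + 31 + 30 + 31 + 30 + 31 + 31 + 28 + 31 + 30 + 31 + 30 + 31 + 31 + 30 + 31 + 30 + 31 + 31 + 29 + 31 + 30 + 31 + 30 + 31 + 31 + 30 + 31 + 30 + 31 + 31 + 28 + 19 = 1264.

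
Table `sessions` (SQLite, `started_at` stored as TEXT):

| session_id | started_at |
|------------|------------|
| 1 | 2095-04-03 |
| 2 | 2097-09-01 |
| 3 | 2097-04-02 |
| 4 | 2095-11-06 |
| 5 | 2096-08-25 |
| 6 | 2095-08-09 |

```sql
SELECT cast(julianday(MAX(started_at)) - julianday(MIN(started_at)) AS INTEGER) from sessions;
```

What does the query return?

MIN = 2095-04-03, MAX = 2097-09-01.
27 days remain in April 2095 after the 3rd (30 − 3).
Full months from May 2095 through August 2097 contribute their day counts.
Then 1 day into September 2097.
Total: 27 + 31 + 30 + 31 + 31 + 30 + 31 + 30 + 31 + 31 + 29 + 31 + 30 + 31 + 30 + 31 + 31 + 30 + 31 + 30 + 31 + 31 + 28 + 31 + 30 + 31 + 30 + 31 + 31 + 1 = 882.

882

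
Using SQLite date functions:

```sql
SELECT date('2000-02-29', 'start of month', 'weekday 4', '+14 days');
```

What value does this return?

`start of month` rewinds 2000-02-29 to 2000-02-01.
`weekday 4` advances to the next Thursday; 2000-02-01 is a Tuesday, so it moves forward to 2000-02-03.
Advancing 14 more days within February lands on 2000-02-17.

2000-02-17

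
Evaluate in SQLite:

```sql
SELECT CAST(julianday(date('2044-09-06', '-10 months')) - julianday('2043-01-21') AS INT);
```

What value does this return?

289

Adding -10 months to 2044-09-06 gives 2043-11-06.
10 days remain in January 2043 after the 21st (31 − 21).
Full months from February 2043 through October 2043 contribute their day counts.
Then 6 days into November 2043.
Total: 10 + 28 + 31 + 30 + 31 + 30 + 31 + 31 + 30 + 31 + 6 = 289.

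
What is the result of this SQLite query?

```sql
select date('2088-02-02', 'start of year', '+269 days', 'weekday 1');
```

2088-09-27

`start of year` rewinds 2088-02-02 to 2088-01-01.
Applying '+269 days' to 2088-01-01: counting 269 days forward gives 2088-09-26.
`weekday 1` advances to the next Monday; 2088-09-26 is a Sunday, so it moves forward to 2088-09-27.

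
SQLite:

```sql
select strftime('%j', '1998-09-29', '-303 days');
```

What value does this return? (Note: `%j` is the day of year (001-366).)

334

First apply '-303 days': 1998-09-29 → 1997-11-30.
Day-of-year for 1997-11-30: days since 1997-01-01 inclusive = 334, zero-padded to 334.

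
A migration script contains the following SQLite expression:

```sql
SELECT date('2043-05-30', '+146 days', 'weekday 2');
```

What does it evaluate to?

2043-10-27

Applying '+146 days' to 2043-05-30: counting 146 days forward gives 2043-10-23.
`weekday 2` advances to the next Tuesday; 2043-10-23 is a Friday, so it moves forward to 2043-10-27.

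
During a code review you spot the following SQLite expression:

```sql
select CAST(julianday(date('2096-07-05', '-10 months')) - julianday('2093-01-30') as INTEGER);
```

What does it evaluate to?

948

Adding -10 months to 2096-07-05 gives 2095-09-05.
1 day remains in January 2093 after the 30th (31 − 30).
Full months from February 2093 through August 2095 contribute their day counts.
Then 5 days into September 2095.
Total: 1 + 28 + 31 + 30 + 31 + 30 + 31 + 31 + 30 + 31 + 30 + 31 + 31 + 28 + 31 + 30 + 31 + 30 + 31 + 31 + 30 + 31 + 30 + 31 + 31 + 28 + 31 + 30 + 31 + 30 + 31 + 31 + 5 = 948.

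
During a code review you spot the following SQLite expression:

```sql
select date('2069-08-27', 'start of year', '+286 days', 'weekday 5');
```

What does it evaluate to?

2069-10-18

`start of year` rewinds 2069-08-27 to 2069-01-01.
Applying '+286 days' to 2069-01-01: counting 286 days forward gives 2069-10-14.
`weekday 5` advances to the next Friday; 2069-10-14 is a Monday, so it moves forward to 2069-10-18.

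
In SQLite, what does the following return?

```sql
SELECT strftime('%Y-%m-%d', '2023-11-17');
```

2023-11-17

`%Y-%m-%d` extracts the ISO date: 2023-11-17.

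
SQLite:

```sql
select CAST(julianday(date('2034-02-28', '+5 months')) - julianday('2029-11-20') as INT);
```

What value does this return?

1711

Adding +5 months to 2034-02-28 gives 2034-07-28.
10 days remain in November 2029 after the 20th (30 − 20).
Full months from December 2029 through June 2034 contribute their day counts.
Then 28 days into July 2034.
Total: 10 + 31 + 31 + 28 + 31 + 30 + 31 + 30 + 31 + 31 + 30 + 31 + 30 + 31 + 31 + 28 + 31 + 30 + 31 + 30 + 31 + 31 + 30 + 31 + 30 + 31 + 31 + 29 + 31 + 30 + 31 + 30 + 31 + 31 + 30 + 31 + 30 + 31 + 31 + 28 + 31 + 30 + 31 + 30 + 31 + 31 + 30 + 31 + 30 + 31 + 31 + 28 + 31 + 30 + 31 + 30 + 28 = 1711.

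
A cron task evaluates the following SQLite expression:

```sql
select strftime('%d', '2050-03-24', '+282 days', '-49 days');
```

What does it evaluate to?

First apply '+282 days', '-49 days': 2050-03-24 → 2050-11-12.
`%d` extracts the 2-digit day of month: 12.

12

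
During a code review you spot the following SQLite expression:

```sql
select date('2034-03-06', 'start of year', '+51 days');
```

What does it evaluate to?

`start of year` rewinds 2034-03-06 to 2034-01-01.
Applying '+51 days' to 2034-01-01: counting 51 days forward gives 2034-02-21.

2034-02-21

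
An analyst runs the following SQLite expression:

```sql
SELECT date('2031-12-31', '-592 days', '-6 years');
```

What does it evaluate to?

Applying '-592 days' to 2031-12-31: counting 592 days back gives 2030-05-18.
Adding -6 years to 2030-05-18 gives 2024-05-18.

2024-05-18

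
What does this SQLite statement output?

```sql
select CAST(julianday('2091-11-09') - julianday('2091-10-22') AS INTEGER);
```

18

9 days remain in October 2091 after the 22nd (31 − 22).
Then 9 days into November 2091.
Total: 9 + 9 = 18.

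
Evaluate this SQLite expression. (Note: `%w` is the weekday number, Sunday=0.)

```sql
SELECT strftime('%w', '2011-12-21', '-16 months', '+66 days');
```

2

First apply '-16 months', '+66 days': 2011-12-21 → 2010-10-26.
2010-10-26 is a Tuesday; with Sunday=0 that is 2.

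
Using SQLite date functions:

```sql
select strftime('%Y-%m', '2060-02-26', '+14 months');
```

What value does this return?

2061-04

First apply '+14 months': 2060-02-26 → 2061-04-26.
`%Y-%m` extracts the year-month: 2061-04.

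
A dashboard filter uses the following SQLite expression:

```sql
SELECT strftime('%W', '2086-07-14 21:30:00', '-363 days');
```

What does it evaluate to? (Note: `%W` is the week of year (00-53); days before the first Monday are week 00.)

First apply '-363 days': 2086-07-14 21:30:00 → 2085-07-16 21:30:00.
2085-07-16 is a Monday. SQLite's %W counts Mondays since the year started; the result is 29.

29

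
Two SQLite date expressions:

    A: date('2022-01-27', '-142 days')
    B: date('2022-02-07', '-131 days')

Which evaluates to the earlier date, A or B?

A

A = 2021-09-07.
B = 2021-09-29.
A is earlier.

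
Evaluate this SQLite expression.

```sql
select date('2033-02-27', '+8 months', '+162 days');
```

Adding +8 months to 2033-02-27 gives 2033-10-27.
Applying '+162 days' to 2033-10-27: counting 162 days forward gives 2034-04-07.

2034-04-07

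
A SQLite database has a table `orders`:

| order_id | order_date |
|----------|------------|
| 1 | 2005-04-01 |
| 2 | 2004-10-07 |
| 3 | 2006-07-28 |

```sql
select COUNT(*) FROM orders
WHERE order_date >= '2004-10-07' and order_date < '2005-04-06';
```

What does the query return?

2

Rows in [2004-10-07, 2005-04-06): 2005-04-01, 2004-10-07 → 2 rows.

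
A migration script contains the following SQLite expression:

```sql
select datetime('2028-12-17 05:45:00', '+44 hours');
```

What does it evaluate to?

2028-12-19 01:45:00

+44 hours from 2028-12-17 05:45:00 is 2028-12-19 01:45:00 (crosses midnight).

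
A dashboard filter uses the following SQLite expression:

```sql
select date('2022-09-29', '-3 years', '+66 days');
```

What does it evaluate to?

2019-12-04

Adding -3 years to 2022-09-29 gives 2019-09-29.
Applying '+66 days' to 2019-09-29: counting 66 days forward gives 2019-12-04.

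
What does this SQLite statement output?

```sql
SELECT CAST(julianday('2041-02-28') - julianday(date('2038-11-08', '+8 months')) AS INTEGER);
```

601

Adding +8 months to 2038-11-08 gives 2039-07-08.
23 days remain in July 2039 after the 8th (31 − 8).
Full months from August 2039 through January 2041 contribute their day counts.
Then 28 days into February 2041.
Total: 23 + 31 + 30 + 31 + 30 + 31 + 31 + 29 + 31 + 30 + 31 + 30 + 31 + 31 + 30 + 31 + 30 + 31 + 31 + 28 = 601.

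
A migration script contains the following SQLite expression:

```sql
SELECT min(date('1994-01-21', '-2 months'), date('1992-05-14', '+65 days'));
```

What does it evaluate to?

date('1994-01-21', '-2 months') → 1993-11-21.
date('1992-05-14', '+65 days') → 1992-07-18.
Earlier of the two is 1992-07-18.

1992-07-18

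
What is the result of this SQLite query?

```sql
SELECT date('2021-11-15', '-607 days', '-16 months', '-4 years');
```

Applying '-607 days' to 2021-11-15: counting 607 days back gives 2020-03-18.
Adding -16 months to 2020-03-18 gives 2018-11-18.
Adding -4 years to 2018-11-18 gives 2014-11-18.

2014-11-18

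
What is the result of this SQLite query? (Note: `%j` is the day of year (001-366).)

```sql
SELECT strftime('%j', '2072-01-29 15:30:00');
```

029

Day-of-year for 2072-01-29: days since 2072-01-01 inclusive = 29, zero-padded to 029.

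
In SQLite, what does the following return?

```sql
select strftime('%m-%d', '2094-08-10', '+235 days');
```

04-02

First apply '+235 days': 2094-08-10 → 2095-04-02.
`%m-%d` extracts the month-day: 04-02.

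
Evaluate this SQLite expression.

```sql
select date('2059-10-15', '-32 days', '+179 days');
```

2060-03-10

Going back 15 days from 2059-10-15 reaches 2059-09-30 (last day of September, 30 days).
Going back 17 days within September lands on 2059-09-13.
Applying '+179 days' to 2059-09-13: counting 179 days forward gives 2060-03-10.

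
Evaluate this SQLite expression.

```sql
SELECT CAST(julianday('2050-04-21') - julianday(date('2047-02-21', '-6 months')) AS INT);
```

1339

Adding -6 months to 2047-02-21 gives 2046-08-21.
10 days remain in August 2046 after the 21st (31 − 21).
Full months from September 2046 through March 2050 contribute their day counts.
Then 21 days into April 2050.
Total: 10 + 30 + 31 + 30 + 31 + 31 + 28 + 31 + 30 + 31 + 30 + 31 + 31 + 30 + 31 + 30 + 31 + 31 + 29 + 31 + 30 + 31 + 30 + 31 + 31 + 30 + 31 + 30 + 31 + 31 + 28 + 31 + 30 + 31 + 30 + 31 + 31 + 30 + 31 + 30 + 31 + 31 + 28 + 31 + 21 = 1339.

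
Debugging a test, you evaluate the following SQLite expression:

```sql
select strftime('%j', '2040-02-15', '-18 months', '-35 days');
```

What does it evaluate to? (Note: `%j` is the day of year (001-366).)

192

First apply '-18 months', '-35 days': 2040-02-15 → 2038-07-11.
Day-of-year for 2038-07-11: days since 2038-01-01 inclusive = 192, zero-padded to 192.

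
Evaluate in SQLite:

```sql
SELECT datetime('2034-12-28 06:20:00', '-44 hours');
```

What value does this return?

-44 hours from 2034-12-28 06:20:00 is 2034-12-26 10:20:00 (crosses midnight).

2034-12-26 10:20:00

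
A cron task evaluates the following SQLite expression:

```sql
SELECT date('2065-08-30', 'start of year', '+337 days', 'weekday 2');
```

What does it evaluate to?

2065-12-08

`start of year` rewinds 2065-08-30 to 2065-01-01.
Applying '+337 days' to 2065-01-01: counting 337 days forward gives 2065-12-04.
`weekday 2` advances to the next Tuesday; 2065-12-04 is a Friday, so it moves forward to 2065-12-08.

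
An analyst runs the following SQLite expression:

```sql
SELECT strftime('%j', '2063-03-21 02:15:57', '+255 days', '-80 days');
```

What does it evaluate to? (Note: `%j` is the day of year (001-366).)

255

First apply '+255 days', '-80 days': 2063-03-21 02:15:57 → 2063-09-12 02:15:57.
Day-of-year for 2063-09-12: days since 2063-01-01 inclusive = 255, zero-padded to 255.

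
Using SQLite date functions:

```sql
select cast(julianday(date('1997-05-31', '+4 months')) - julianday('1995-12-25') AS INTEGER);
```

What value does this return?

646

Adding +4 months to 1997-05-31 targets 1997-09-31. September 1997 has only 30 days, so SQLite normalizes the 1-day overflow forward to 1997-10-01.
6 days remain in December 1995 after the 25th (31 − 25).
Full months from January 1996 through September 1997 contribute their day counts.
Then 1 day into October 1997.
Total: 6 + 31 + 29 + 31 + 30 + 31 + 30 + 31 + 31 + 30 + 31 + 30 + 31 + 31 + 28 + 31 + 30 + 31 + 30 + 31 + 31 + 30 + 1 = 646.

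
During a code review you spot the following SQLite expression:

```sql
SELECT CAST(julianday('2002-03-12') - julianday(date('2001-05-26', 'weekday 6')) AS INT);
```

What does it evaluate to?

290

`weekday 6` advances to the next Saturday; 2001-05-26 is already a Saturday, so it stays at 2001-05-26.
5 days remain in May 2001 after the 26th (31 − 26).
Full months from June 2001 through February 2002 contribute their day counts.
Then 12 days into March 2002.
Total: 5 + 30 + 31 + 31 + 30 + 31 + 30 + 31 + 31 + 28 + 12 = 290.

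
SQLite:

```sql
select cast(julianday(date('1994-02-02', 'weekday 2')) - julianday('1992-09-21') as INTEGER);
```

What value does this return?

`weekday 2` advances to the next Tuesday; 1994-02-02 is a Wednesday, so it moves forward to 1994-02-08.
9 days remain in September 1992 after the 21st (30 − 21).
Full months from October 1992 through January 1994 contribute their day counts.
Then 8 days into February 1994.
Total: 9 + 31 + 30 + 31 + 31 + 28 + 31 + 30 + 31 + 30 + 31 + 31 + 30 + 31 + 30 + 31 + 31 + 8 = 505.

505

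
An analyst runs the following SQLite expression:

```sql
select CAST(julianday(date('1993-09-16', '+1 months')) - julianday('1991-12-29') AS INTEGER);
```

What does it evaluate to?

657

Adding +1 month to 1993-09-16 gives 1993-10-16.
2 days remain in December 1991 after the 29th (31 − 29).
Full months from January 1992 through September 1993 contribute their day counts.
Then 16 days into October 1993.
Total: 2 + 31 + 29 + 31 + 30 + 31 + 30 + 31 + 31 + 30 + 31 + 30 + 31 + 31 + 28 + 31 + 30 + 31 + 30 + 31 + 31 + 30 + 16 = 657.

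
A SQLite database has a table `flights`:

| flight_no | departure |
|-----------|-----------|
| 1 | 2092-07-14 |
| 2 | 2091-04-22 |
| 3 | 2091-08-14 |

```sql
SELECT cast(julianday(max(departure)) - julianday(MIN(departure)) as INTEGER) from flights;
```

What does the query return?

MIN = 2091-04-22, MAX = 2092-07-14.
8 days remain in April 2091 after the 22nd (30 − 22).
Full months from May 2091 through June 2092 contribute their day counts.
Then 14 days into July 2092.
Total: 8 + 31 + 30 + 31 + 31 + 30 + 31 + 30 + 31 + 31 + 29 + 31 + 30 + 31 + 30 + 14 = 449.

449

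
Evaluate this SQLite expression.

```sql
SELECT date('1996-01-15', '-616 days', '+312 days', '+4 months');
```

Applying '-616 days' to 1996-01-15: counting 616 days back gives 1994-05-09.
Applying '+312 days' to 1994-05-09: counting 312 days forward gives 1995-03-17.
Adding +4 months to 1995-03-17 gives 1995-07-17.

1995-07-17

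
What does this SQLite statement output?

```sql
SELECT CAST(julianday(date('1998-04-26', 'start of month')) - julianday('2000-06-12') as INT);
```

-803

`start of month` rewinds 1998-04-26 to 1998-04-01.
29 days remain in April 1998 after the 1st (30 − 1).
Full months from May 1998 through May 2000 contribute their day counts.
Then 12 days into June 2000.
Total: 29 + 31 + 30 + 31 + 31 + 30 + 31 + 30 + 31 + 31 + 28 + 31 + 30 + 31 + 30 + 31 + 31 + 30 + 31 + 30 + 31 + 31 + 29 + 31 + 30 + 31 + 12 = 803.
The subtraction is earlier − later, so the result is −803 → -803.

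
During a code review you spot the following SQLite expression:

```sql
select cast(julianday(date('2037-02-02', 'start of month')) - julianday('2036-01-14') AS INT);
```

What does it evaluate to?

`start of month` rewinds 2037-02-02 to 2037-02-01.
17 days remain in January 2036 after the 14th (31 − 14).
Full months from February 2036 through January 2037 contribute their day counts.
Then 1 day into February 2037.
Total: 17 + 29 + 31 + 30 + 31 + 30 + 31 + 31 + 30 + 31 + 30 + 31 + 31 + 1 = 384.

384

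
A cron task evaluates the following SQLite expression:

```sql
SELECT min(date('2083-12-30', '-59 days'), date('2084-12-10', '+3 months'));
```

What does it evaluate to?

2083-11-01

date('2083-12-30', '-59 days') → 2083-11-01.
date('2084-12-10', '+3 months') → 2085-03-10.
Earlier of the two is 2083-11-01.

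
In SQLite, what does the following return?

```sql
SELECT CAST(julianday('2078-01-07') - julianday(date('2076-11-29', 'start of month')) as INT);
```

`start of month` rewinds 2076-11-29 to 2076-11-01.
29 days remain in November 2076 after the 1st (30 − 1).
Full months from December 2076 through December 2077 contribute their day counts.
Then 7 days into January 2078.
Total: 29 + 31 + 31 + 28 + 31 + 30 + 31 + 30 + 31 + 31 + 30 + 31 + 30 + 31 + 7 = 432.

432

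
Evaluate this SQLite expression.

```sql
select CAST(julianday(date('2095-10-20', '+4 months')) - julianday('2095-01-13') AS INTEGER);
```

Adding +4 months to 2095-10-20 gives 2096-02-20.
18 days remain in January 2095 after the 13th (31 − 13).
Full months from February 2095 through January 2096 contribute their day counts.
Then 20 days into February 2096.
Total: 18 + 28 + 31 + 30 + 31 + 30 + 31 + 31 + 30 + 31 + 30 + 31 + 31 + 20 = 403.

403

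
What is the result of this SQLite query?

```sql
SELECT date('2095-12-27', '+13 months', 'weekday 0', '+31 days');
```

Adding +13 months to 2095-12-27 gives 2097-01-27.
`weekday 0` advances to the next Sunday; 2097-01-27 is already a Sunday, so it stays at 2097-01-27.
January 2097 has 31 days; 4 remain after the 27th, so 5 days reach 2097-02-01.
Advancing 26 more days within February lands on 2097-02-27.

2097-02-27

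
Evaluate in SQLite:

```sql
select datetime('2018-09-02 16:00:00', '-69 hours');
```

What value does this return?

2018-08-30 19:00:00

-69 hours from 2018-09-02 16:00:00 is 2018-08-30 19:00:00 (crosses midnight).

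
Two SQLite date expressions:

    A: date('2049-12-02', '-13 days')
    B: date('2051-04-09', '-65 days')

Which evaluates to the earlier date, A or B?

A = 2049-11-19.
B = 2051-02-03.
A is earlier.

A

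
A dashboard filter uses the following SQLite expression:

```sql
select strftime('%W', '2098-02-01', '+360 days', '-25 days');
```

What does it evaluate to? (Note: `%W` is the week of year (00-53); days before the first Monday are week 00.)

00

First apply '+360 days', '-25 days': 2098-02-01 → 2099-01-02.
2099-01-02 is a Friday. SQLite's %W counts Mondays since the year started; the result is 00.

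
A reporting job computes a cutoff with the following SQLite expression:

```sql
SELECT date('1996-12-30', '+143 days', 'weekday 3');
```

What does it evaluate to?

1997-05-28

Applying '+143 days' to 1996-12-30: counting 143 days forward gives 1997-05-22.
`weekday 3` advances to the next Wednesday; 1997-05-22 is a Thursday, so it moves forward to 1997-05-28.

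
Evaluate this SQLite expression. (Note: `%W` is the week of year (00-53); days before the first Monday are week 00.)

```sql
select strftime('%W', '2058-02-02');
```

04

2058-02-02 is a Saturday. SQLite's %W counts Mondays since the year started; the result is 04.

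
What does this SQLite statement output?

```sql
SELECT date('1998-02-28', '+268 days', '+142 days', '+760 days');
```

Applying '+268 days' to 1998-02-28: counting 268 days forward gives 1998-11-23.
Applying '+142 days' to 1998-11-23: counting 142 days forward gives 1999-04-14.
Applying '+760 days' to 1999-04-14: counting 760 days forward gives 2001-05-13.

2001-05-13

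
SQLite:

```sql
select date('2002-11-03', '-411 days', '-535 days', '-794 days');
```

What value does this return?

Applying '-411 days' to 2002-11-03: counting 411 days back gives 2001-09-18.
Applying '-535 days' to 2001-09-18: counting 535 days back gives 2000-04-01.
Applying '-794 days' to 2000-04-01: counting 794 days back gives 1998-01-28.

1998-01-28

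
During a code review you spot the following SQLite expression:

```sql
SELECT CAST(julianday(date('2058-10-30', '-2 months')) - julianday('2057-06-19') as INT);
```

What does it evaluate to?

Adding -2 months to 2058-10-30 gives 2058-08-30.
11 days remain in June 2057 after the 19th (30 − 19).
Full months from July 2057 through July 2058 contribute their day counts.
Then 30 days into August 2058.
Total: 11 + 31 + 31 + 30 + 31 + 30 + 31 + 31 + 28 + 31 + 30 + 31 + 30 + 31 + 30 = 437.

437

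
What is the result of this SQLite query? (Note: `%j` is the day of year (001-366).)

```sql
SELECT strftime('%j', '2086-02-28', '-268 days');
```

156

First apply '-268 days': 2086-02-28 → 2085-06-05.
Day-of-year for 2085-06-05: days since 2085-01-01 inclusive = 156, zero-padded to 156.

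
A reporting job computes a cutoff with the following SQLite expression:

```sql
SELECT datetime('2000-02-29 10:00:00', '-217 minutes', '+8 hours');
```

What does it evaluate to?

2000-02-29 14:23:00

217 minutes = 3h 37m; -217 minutes from 2000-02-29 10:00:00 is 2000-02-29 06:23:00.
+8 hours from 2000-02-29 06:23:00 is 2000-02-29 14:23:00.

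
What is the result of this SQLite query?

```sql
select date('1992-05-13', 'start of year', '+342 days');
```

1992-12-08

`start of year` rewinds 1992-05-13 to 1992-01-01.
Applying '+342 days' to 1992-01-01: counting 342 days forward gives 1992-12-08.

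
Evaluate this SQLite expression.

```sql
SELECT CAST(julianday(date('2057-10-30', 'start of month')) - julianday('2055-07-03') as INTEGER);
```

821

`start of month` rewinds 2057-10-30 to 2057-10-01.
28 days remain in July 2055 after the 3rd (31 − 3).
Full months from August 2055 through September 2057 contribute their day counts.
Then 1 day into October 2057.
Total: 28 + 31 + 30 + 31 + 30 + 31 + 31 + 29 + 31 + 30 + 31 + 30 + 31 + 31 + 30 + 31 + 30 + 31 + 31 + 28 + 31 + 30 + 31 + 30 + 31 + 31 + 30 + 1 = 821.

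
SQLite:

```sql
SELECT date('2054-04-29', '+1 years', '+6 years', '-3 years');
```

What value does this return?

Adding +1 year to 2054-04-29 gives 2055-04-29.
Adding +6 years to 2055-04-29 gives 2061-04-29.
Adding -3 years to 2061-04-29 gives 2058-04-29.

2058-04-29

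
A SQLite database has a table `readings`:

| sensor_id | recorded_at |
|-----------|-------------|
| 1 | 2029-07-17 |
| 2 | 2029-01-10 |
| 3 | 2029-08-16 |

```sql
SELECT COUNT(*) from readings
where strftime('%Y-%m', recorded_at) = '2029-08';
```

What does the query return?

Rows with year-month 2029-08: 2029-08-16 → 1.

1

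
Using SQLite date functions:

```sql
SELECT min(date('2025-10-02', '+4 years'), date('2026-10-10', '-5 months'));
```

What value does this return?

2026-05-10

date('2025-10-02', '+4 years') → 2029-10-02.
date('2026-10-10', '-5 months') → 2026-05-10.
Earlier of the two is 2026-05-10.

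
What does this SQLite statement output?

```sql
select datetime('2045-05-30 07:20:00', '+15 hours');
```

+15 hours from 2045-05-30 07:20:00 is 2045-05-30 22:20:00.

2045-05-30 22:20:00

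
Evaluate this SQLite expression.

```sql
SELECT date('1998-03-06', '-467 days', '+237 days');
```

1997-07-19

Applying '-467 days' to 1998-03-06: counting 467 days back gives 1996-11-24.
Applying '+237 days' to 1996-11-24: counting 237 days forward gives 1997-07-19.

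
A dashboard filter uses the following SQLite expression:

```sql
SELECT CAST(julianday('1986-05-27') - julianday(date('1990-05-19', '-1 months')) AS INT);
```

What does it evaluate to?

Adding -1 month to 1990-05-19 gives 1990-04-19.
4 days remain in May 1986 after the 27th (31 − 27).
Full months from June 1986 through March 1990 contribute their day counts.
Then 19 days into April 1990.
Total: 4 + 30 + 31 + 31 + 30 + 31 + 30 + 31 + 31 + 28 + 31 + 30 + 31 + 30 + 31 + 31 + 30 + 31 + 30 + 31 + 31 + 29 + 31 + 30 + 31 + 30 + 31 + 31 + 30 + 31 + 30 + 31 + 31 + 28 + 31 + 30 + 31 + 30 + 31 + 31 + 30 + 31 + 30 + 31 + 31 + 28 + 31 + 19 = 1423.
The subtraction is earlier − later, so the result is −1423 → -1423.

-1423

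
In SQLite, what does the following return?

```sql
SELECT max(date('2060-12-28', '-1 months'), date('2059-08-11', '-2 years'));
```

2060-11-28

date('2060-12-28', '-1 months') → 2060-11-28.
date('2059-08-11', '-2 years') → 2057-08-11.
Later of the two is 2060-11-28.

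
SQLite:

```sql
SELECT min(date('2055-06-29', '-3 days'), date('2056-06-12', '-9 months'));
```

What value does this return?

date('2055-06-29', '-3 days') → 2055-06-26.
date('2056-06-12', '-9 months') → 2055-09-12.
Earlier of the two is 2055-06-26.

2055-06-26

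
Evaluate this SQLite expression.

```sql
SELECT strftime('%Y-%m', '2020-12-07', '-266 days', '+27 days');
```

First apply '-266 days', '+27 days': 2020-12-07 → 2020-04-12.
`%Y-%m` extracts the year-month: 2020-04.

2020-04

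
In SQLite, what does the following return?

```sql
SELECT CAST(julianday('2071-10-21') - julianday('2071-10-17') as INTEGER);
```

4

Both dates are in October 2071: 21 − 17 = 4.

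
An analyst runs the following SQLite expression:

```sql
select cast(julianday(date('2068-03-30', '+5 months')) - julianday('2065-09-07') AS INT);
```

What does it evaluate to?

1088

Adding +5 months to 2068-03-30 gives 2068-08-30.
23 days remain in September 2065 after the 7th (30 − 7).
Full months from October 2065 through July 2068 contribute their day counts.
Then 30 days into August 2068.
Total: 23 + 31 + 30 + 31 + 31 + 28 + 31 + 30 + 31 + 30 + 31 + 31 + 30 + 31 + 30 + 31 + 31 + 28 + 31 + 30 + 31 + 30 + 31 + 31 + 30 + 31 + 30 + 31 + 31 + 29 + 31 + 30 + 31 + 30 + 31 + 30 = 1088.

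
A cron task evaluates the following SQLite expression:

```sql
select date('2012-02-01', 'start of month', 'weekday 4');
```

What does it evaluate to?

`start of month` rewinds 2012-02-01 to 2012-02-01.
`weekday 4` advances to the next Thursday; 2012-02-01 is a Wednesday, so it moves forward to 2012-02-02.

2012-02-02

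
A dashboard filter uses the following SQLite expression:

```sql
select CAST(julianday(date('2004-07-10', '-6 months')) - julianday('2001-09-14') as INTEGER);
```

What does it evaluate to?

848

Adding -6 months to 2004-07-10 gives 2004-01-10.
16 days remain in September 2001 after the 14th (30 − 14).
Full months from October 2001 through December 2003 contribute their day counts.
Then 10 days into January 2004.
Total: 16 + 31 + 30 + 31 + 31 + 28 + 31 + 30 + 31 + 30 + 31 + 31 + 30 + 31 + 30 + 31 + 31 + 28 + 31 + 30 + 31 + 30 + 31 + 31 + 30 + 31 + 30 + 31 + 10 = 848.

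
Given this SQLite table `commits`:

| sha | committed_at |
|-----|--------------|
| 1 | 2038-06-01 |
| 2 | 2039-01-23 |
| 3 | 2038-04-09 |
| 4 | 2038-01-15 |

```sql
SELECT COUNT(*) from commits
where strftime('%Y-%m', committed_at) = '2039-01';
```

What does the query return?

1

Rows with year-month 2039-01: 2039-01-23 → 1.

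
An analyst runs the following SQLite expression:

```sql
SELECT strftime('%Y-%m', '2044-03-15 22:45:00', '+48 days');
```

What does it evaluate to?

2044-05

First apply '+48 days': 2044-03-15 22:45:00 → 2044-05-02 22:45:00.
`%Y-%m` extracts the year-month: 2044-05.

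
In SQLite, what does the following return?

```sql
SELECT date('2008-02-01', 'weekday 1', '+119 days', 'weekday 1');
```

2008-06-02

`weekday 1` advances to the next Monday; 2008-02-01 is a Friday, so it moves forward to 2008-02-04.
Applying '+119 days' to 2008-02-04: counting 119 days forward gives 2008-06-02.
`weekday 1` advances to the next Monday; 2008-06-02 is already a Monday, so it stays at 2008-06-02.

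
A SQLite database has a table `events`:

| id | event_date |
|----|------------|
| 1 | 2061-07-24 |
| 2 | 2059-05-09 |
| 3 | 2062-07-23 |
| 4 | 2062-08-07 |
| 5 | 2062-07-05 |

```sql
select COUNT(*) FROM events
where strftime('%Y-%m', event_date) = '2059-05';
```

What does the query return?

Rows with year-month 2059-05: 2059-05-09 → 1.

1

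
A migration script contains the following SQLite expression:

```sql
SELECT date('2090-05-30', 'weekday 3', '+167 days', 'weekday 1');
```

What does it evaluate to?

2090-11-20

`weekday 3` advances to the next Wednesday; 2090-05-30 is a Tuesday, so it moves forward to 2090-05-31.
Applying '+167 days' to 2090-05-31: counting 167 days forward gives 2090-11-14.
`weekday 1` advances to the next Monday; 2090-11-14 is a Tuesday, so it moves forward to 2090-11-20.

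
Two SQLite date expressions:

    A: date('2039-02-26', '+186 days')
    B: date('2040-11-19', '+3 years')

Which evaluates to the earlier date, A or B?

A = 2039-08-31.
B = 2043-11-19.
A is earlier.

A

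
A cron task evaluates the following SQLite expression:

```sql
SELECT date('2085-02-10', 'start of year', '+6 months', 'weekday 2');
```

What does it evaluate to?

2085-07-03

`start of year` rewinds 2085-02-10 to 2085-01-01.
Adding +6 months to 2085-01-01 gives 2085-07-01.
`weekday 2` advances to the next Tuesday; 2085-07-01 is a Sunday, so it moves forward to 2085-07-03.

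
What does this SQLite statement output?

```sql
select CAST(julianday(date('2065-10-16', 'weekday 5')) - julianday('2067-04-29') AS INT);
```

-560

`weekday 5` advances to the next Friday; 2065-10-16 is already a Friday, so it stays at 2065-10-16.
15 days remain in October 2065 after the 16th (31 − 16).
Full months from November 2065 through March 2067 contribute their day counts.
Then 29 days into April 2067.
Total: 15 + 30 + 31 + 31 + 28 + 31 + 30 + 31 + 30 + 31 + 31 + 30 + 31 + 30 + 31 + 31 + 28 + 31 + 29 = 560.
The subtraction is earlier − later, so the result is −560 → -560.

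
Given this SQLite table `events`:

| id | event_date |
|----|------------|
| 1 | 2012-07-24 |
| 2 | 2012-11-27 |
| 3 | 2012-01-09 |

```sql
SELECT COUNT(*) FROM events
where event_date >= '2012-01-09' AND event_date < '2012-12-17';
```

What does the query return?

3

Rows in [2012-01-09, 2012-12-17): 2012-07-24, 2012-11-27, 2012-01-09 → 3 rows.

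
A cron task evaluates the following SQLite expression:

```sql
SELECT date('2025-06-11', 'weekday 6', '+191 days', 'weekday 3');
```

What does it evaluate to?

`weekday 6` advances to the next Saturday; 2025-06-11 is a Wednesday, so it moves forward to 2025-06-14.
Applying '+191 days' to 2025-06-14: counting 191 days forward gives 2025-12-22.
`weekday 3` advances to the next Wednesday; 2025-12-22 is a Monday, so it moves forward to 2025-12-24.

2025-12-24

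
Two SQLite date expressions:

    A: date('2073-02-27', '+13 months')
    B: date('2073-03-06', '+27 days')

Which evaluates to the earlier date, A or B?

B

A = 2074-03-27.
B = 2073-04-02.
B is earlier.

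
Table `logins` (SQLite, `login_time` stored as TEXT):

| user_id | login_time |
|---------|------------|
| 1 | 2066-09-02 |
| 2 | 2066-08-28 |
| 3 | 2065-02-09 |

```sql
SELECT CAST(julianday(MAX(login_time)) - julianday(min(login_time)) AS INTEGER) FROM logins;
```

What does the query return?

MIN = 2065-02-09, MAX = 2066-09-02.
19 days remain in February 2065 after the 9th (28 − 9).
Full months from March 2065 through August 2066 contribute their day counts.
Then 2 days into September 2066.
Total: 19 + 31 + 30 + 31 + 30 + 31 + 31 + 30 + 31 + 30 + 31 + 31 + 28 + 31 + 30 + 31 + 30 + 31 + 31 + 2 = 570.

570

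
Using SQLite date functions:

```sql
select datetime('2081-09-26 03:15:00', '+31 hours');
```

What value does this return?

+31 hours from 2081-09-26 03:15:00 is 2081-09-27 10:15:00 (crosses midnight).

2081-09-27 10:15:00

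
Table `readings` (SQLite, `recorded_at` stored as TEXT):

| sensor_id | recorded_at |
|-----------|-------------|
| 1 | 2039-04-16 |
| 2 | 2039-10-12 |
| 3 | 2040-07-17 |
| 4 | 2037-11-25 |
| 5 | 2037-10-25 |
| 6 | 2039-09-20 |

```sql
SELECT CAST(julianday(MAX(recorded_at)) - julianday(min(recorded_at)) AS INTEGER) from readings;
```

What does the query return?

MIN = 2037-10-25, MAX = 2040-07-17.
6 days remain in October 2037 after the 25th (31 − 25).
Full months from November 2037 through June 2040 contribute their day counts.
Then 17 days into July 2040.
Total: 6 + 30 + 31 + 31 + 28 + 31 + 30 + 31 + 30 + 31 + 31 + 30 + 31 + 30 + 31 + 31 + 28 + 31 + 30 + 31 + 30 + 31 + 31 + 30 + 31 + 30 + 31 + 31 + 29 + 31 + 30 + 31 + 30 + 17 = 996.

996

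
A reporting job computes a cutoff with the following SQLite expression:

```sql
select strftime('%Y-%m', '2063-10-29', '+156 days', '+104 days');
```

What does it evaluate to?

2064-07

First apply '+156 days', '+104 days': 2063-10-29 → 2064-07-15.
`%Y-%m` extracts the year-month: 2064-07.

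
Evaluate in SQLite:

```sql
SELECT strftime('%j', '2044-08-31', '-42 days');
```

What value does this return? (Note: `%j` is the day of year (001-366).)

First apply '-42 days': 2044-08-31 → 2044-07-20.
Day-of-year for 2044-07-20: days since 2044-01-01 inclusive = 202, zero-padded to 202.

202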